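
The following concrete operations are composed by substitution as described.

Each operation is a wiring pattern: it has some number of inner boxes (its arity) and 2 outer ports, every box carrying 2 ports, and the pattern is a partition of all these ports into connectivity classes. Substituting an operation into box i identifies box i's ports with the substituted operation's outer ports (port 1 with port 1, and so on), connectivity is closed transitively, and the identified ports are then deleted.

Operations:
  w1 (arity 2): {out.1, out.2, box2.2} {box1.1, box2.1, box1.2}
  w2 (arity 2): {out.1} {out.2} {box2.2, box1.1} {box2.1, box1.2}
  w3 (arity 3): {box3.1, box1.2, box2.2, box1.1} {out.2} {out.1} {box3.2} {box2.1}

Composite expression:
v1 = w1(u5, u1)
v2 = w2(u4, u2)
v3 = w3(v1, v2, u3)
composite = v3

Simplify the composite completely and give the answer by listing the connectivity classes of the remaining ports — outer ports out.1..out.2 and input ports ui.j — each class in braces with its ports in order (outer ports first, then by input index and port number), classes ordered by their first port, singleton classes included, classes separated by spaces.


{out.1} {out.2} {u1.1, u5.1, u5.2} {u1.2, u3.1} {u2.1, u4.2} {u2.2, u4.1} {u3.2}


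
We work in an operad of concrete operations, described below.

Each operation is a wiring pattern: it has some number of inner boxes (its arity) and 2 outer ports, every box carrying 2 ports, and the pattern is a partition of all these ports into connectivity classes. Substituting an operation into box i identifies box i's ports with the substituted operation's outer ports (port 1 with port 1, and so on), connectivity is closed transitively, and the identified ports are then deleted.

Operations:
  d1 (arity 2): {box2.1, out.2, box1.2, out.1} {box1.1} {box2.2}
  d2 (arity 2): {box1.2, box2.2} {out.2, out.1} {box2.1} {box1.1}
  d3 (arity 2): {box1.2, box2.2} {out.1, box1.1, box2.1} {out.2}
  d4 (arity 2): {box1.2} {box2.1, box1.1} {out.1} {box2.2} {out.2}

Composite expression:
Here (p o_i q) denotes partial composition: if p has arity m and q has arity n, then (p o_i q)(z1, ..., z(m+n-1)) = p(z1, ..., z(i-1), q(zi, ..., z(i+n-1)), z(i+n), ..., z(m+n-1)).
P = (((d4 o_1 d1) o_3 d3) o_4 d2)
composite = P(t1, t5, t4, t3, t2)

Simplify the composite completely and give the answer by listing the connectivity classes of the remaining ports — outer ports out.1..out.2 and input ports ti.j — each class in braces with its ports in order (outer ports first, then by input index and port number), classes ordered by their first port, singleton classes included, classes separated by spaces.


{out.1} {out.2} {t1.1} {t1.2, t4.1, t4.2, t5.1} {t2.1} {t2.2, t3.2} {t3.1} {t5.2}

Reachability decides: close wires over d4-identified ports.
through d1, on inputs (t1, t5): {out.1, out.2, t1.2, t5.1} {t1.1} {t5.2} (out.j = stage outer ports)
through d2, on inputs (t3, t2): {out.1, out.2} {t2.1} {t2.2, t3.2} {t3.1} (out.j = stage outer ports)
through d3, on inputs (t4, t3, t2): {out.1, t4.1, t4.2} {out.2} {t2.1} {t2.2, t3.2} {t3.1} (out.j = stage outer ports)
through d4, on inputs (t1, t5, t4, t3, t2): {out.1} {out.2} {t1.1} {t1.2, t4.1, t4.2, t5.1} {t2.1} {t2.2, t3.2} {t3.1} {t5.2} (out.j = stage outer ports)


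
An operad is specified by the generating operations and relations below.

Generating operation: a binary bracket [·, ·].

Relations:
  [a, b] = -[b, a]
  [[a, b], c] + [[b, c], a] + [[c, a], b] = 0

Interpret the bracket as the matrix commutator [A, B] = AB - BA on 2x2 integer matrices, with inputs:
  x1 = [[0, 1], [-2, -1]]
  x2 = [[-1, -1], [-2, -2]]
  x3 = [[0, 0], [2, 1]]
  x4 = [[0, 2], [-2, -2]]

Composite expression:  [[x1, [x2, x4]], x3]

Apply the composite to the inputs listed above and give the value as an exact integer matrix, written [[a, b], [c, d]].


[[-16, -8], [-2, 16]]

[x2, x4] = [[6, 4], [-2, -6]]
[x1, [x2, x4]] = [[6, -8], [-22, -6]]
[[x1, [x2, x4]], x3] = [[-16, -8], [-2, 16]]


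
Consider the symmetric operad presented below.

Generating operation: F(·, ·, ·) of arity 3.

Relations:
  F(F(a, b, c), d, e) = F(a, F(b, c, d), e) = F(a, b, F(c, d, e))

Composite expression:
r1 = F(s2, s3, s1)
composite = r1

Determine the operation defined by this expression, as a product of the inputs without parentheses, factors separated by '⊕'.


Every regrouping of F is equal, so read the s-inputs in written order.
F(s2, s3, s1) collapses to s2 ⊕ s3 ⊕ s1

s2 ⊕ s3 ⊕ s1


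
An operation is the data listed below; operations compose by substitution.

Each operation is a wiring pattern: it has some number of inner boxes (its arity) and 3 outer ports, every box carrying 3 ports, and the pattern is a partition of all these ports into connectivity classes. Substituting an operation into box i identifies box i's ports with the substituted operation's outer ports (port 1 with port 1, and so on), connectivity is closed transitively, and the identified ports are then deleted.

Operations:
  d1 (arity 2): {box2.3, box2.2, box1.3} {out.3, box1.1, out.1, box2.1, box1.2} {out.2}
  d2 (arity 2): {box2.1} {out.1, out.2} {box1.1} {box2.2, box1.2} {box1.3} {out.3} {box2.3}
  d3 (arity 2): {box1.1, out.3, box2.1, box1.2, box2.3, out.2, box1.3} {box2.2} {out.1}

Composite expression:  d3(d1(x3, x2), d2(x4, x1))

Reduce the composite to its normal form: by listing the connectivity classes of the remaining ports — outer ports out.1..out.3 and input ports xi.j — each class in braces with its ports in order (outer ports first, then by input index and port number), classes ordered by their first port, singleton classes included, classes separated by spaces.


{out.1} {out.2, out.3, x2.1, x3.1, x3.2} {x1.1} {x1.2, x4.2} {x1.3} {x2.2, x2.3, x3.3} {x4.1} {x4.3}

Treat the ports identified at d3 as solder joints: merge, then drop.
after d1, the pattern on (x3, x2) reads {out.1, out.3, x2.1, x3.1, x3.2} {out.2} {x2.2, x2.3, x3.3} (out.j = its outer ports)
after d2, the pattern on (x4, x1) reads {out.1, out.2} {out.3} {x1.1} {x1.2, x4.2} {x1.3} {x4.1} {x4.3} (out.j = its outer ports)
after d3, the pattern on (x3, x2, x4, x1) reads {out.1} {out.2, out.3, x2.1, x3.1, x3.2} {x1.1} {x1.2, x4.2} {x1.3} {x2.2, x2.3, x3.3} {x4.1} {x4.3} (out.j = its outer ports)


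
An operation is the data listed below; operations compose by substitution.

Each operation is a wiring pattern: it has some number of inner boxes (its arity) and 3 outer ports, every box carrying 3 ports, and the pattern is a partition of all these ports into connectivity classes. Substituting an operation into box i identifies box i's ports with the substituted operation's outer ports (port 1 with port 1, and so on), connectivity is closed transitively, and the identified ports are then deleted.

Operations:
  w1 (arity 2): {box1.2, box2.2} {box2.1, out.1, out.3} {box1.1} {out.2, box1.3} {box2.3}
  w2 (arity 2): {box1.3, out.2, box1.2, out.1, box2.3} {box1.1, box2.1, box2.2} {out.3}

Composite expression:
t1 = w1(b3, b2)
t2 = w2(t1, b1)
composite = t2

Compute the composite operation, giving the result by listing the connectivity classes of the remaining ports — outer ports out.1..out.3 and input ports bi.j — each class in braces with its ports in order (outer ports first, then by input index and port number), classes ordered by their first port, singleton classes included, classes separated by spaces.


{out.1, out.2, b1.1, b1.2, b1.3, b2.1, b3.3} {out.3} {b2.2, b3.2} {b2.3} {b3.1}


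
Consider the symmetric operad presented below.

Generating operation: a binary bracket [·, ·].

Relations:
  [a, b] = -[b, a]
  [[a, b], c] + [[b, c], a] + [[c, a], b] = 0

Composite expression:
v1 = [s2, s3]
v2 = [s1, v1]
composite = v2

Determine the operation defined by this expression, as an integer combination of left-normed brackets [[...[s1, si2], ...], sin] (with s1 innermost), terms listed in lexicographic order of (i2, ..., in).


[[s1, s2], s3] - [[s1, s3], s2]


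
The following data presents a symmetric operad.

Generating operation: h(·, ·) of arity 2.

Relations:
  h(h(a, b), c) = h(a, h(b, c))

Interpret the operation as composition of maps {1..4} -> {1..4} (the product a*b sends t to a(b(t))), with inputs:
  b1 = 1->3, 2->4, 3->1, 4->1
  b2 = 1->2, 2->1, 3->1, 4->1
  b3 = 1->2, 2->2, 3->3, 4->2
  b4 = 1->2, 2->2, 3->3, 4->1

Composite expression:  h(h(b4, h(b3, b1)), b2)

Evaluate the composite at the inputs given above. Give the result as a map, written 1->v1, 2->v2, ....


h(b3, b1) = 1->3, 2->2, 3->2, 4->2
h(b4, h(b3, b1)) = 1->3, 2->2, 3->2, 4->2
h(h(b4, h(b3, b1)), b2) = 1->2, 2->3, 3->3, 4->3

1->2, 2->3, 3->3, 4->3


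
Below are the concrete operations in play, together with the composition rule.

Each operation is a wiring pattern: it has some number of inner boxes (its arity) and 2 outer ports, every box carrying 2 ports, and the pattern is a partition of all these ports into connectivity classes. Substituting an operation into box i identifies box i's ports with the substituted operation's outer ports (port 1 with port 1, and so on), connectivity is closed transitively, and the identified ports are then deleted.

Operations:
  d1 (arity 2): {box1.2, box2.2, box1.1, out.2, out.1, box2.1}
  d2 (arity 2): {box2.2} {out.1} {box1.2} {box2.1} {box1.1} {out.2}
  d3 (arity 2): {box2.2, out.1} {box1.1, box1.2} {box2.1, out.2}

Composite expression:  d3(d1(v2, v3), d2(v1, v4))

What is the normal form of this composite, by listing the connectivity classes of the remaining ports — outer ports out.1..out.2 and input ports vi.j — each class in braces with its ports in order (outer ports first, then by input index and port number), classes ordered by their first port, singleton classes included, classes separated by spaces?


{out.1} {out.2} {v1.1} {v1.2} {v2.1, v2.2, v3.1, v3.2} {v4.1} {v4.2}

Reachability decides: close wires over d3-identified ports.
after d1, the pattern on (v2, v3) reads {out.1, out.2, v2.1, v2.2, v3.1, v3.2} (out.j = its outer ports)
after d2, the pattern on (v1, v4) reads {out.1} {out.2} {v1.1} {v1.2} {v4.1} {v4.2} (out.j = its outer ports)
after d3, the pattern on (v2, v3, v1, v4) reads {out.1} {out.2} {v1.1} {v1.2} {v2.1, v2.2, v3.1, v3.2} {v4.1} {v4.2} (out.j = its outer ports)


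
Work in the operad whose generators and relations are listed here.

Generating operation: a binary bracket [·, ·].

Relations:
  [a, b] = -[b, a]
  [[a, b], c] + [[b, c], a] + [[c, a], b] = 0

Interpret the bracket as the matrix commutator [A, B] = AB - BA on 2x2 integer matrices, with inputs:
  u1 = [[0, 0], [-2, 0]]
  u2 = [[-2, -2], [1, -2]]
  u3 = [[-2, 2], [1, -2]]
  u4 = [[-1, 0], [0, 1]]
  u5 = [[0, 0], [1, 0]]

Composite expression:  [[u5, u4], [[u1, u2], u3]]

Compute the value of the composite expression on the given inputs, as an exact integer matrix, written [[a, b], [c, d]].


[[-32, 0], [0, 32]]

[u5, u4] = [[0, 0], [-2, 0]]
[u1, u2] = [[-4, 0], [0, 4]]
[[u1, u2], u3] = [[0, -16], [8, 0]]
[[u5, u4], [[u1, u2], u3]] = [[-32, 0], [0, 32]]


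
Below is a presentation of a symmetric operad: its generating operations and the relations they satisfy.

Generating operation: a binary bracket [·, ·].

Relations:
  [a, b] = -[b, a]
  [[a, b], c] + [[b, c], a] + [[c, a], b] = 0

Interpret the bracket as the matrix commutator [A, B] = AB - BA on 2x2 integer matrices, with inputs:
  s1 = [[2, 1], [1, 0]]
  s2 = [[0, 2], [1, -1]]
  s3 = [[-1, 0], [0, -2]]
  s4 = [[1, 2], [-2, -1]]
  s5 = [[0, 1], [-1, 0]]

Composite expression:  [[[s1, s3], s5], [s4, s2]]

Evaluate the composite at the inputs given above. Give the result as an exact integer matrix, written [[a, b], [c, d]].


[[0, 0], [0, 0]]

[s1, s3] = [[0, -1], [1, 0]]
[[s1, s3], s5] = [[0, 0], [0, 0]]
[s4, s2] = [[6, 2], [-4, -6]]
[[[s1, s3], s5], [s4, s2]] = [[0, 0], [0, 0]]


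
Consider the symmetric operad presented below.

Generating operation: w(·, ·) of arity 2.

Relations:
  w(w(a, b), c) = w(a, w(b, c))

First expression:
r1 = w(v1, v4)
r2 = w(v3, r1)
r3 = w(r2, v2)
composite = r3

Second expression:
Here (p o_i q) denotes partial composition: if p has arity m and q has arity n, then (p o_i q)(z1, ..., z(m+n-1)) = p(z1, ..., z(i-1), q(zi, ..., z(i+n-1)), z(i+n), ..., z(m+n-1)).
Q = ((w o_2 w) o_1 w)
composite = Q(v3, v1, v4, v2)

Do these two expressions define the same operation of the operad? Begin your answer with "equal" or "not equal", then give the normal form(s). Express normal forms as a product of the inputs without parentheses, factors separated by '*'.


equal; both compose to v3 * v1 * v4 * v2


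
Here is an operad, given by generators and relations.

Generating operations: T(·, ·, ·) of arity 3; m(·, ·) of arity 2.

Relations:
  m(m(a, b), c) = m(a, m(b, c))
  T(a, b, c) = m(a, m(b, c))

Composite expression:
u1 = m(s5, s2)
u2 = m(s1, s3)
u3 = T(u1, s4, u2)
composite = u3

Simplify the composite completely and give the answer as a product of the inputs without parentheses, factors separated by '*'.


Under associativity of T, the answer is the s's in reading order.
m(s5, s2) linearizes to s5 * s2
m(s1, s3) linearizes to s1 * s3
T(m(s5, s2), s4, m(s1, s3)) linearizes to s5 * s2 * s4 * s1 * s3

s5 * s2 * s4 * s1 * s3


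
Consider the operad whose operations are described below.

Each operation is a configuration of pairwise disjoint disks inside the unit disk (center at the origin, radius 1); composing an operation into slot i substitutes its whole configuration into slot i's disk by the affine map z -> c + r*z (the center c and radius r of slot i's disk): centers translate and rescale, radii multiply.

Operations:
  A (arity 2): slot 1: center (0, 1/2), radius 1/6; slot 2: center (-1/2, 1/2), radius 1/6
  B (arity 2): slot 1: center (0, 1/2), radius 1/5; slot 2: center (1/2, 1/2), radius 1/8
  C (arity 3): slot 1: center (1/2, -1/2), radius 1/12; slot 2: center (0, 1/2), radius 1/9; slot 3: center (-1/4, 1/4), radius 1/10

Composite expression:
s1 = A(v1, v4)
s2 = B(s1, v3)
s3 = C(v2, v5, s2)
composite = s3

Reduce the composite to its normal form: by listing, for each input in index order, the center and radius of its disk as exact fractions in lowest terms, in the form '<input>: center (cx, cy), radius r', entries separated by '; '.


v1: center (-1/4, 31/100), radius 1/300; v2: center (1/2, -1/2), radius 1/12; v3: center (-1/5, 3/10), radius 1/80; v4: center (-13/50, 31/100), radius 1/300; v5: center (0, 1/2), radius 1/9


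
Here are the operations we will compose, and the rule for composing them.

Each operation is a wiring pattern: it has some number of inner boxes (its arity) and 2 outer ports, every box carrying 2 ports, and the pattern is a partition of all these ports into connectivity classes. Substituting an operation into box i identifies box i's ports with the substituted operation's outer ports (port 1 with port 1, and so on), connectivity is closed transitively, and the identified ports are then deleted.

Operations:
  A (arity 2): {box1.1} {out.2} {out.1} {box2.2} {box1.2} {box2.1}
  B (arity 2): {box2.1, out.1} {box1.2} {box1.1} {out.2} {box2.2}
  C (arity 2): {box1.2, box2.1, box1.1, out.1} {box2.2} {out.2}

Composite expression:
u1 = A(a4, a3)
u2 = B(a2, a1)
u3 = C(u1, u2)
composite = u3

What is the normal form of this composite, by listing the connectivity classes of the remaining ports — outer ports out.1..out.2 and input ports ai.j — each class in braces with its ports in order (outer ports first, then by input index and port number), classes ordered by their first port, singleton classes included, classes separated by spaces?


{out.1, a1.1} {out.2} {a1.2} {a2.1} {a2.2} {a3.1} {a3.2} {a4.1} {a4.2}

Connectivity passes through glued C-boundaries; trace each wire chain.
the subtree at A composes to {out.1} {out.2} {a3.1} {a3.2} {a4.1} {a4.2} on (a4, a3); out.j = own outer ports
the subtree at B composes to {out.1, a1.1} {out.2} {a1.2} {a2.1} {a2.2} on (a2, a1); out.j = own outer ports
the subtree at C composes to {out.1, a1.1} {out.2} {a1.2} {a2.1} {a2.2} {a3.1} {a3.2} {a4.1} {a4.2} on (a4, a3, a2, a1); out.j = own outer ports


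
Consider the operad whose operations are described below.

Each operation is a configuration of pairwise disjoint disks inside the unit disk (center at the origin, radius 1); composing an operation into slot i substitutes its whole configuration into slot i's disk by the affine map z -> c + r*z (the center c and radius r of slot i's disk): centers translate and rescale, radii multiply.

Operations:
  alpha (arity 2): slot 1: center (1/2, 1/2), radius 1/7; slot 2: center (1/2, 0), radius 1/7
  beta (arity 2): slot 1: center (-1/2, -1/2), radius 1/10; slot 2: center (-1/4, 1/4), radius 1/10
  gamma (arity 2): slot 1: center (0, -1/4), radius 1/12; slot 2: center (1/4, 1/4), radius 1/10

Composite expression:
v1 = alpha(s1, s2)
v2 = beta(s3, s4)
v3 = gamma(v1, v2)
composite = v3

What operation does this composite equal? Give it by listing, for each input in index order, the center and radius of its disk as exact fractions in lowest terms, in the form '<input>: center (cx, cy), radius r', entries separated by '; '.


s1: center (1/24, -5/24), radius 1/84; s2: center (1/24, -1/4), radius 1/84; s3: center (1/5, 1/5), radius 1/100; s4: center (9/40, 11/40), radius 1/100

Only the slot chain above each s matters under gamma; compose those maps.
s1: after 2 affine steps, its disk has center (1/24, -5/24), radius 1/84
s2: after 2 affine steps, its disk has center (1/24, -1/4), radius 1/84
s3: after 2 affine steps, its disk has center (1/5, 1/5), radius 1/100
s4: after 2 affine steps, its disk has center (9/40, 11/40), radius 1/100


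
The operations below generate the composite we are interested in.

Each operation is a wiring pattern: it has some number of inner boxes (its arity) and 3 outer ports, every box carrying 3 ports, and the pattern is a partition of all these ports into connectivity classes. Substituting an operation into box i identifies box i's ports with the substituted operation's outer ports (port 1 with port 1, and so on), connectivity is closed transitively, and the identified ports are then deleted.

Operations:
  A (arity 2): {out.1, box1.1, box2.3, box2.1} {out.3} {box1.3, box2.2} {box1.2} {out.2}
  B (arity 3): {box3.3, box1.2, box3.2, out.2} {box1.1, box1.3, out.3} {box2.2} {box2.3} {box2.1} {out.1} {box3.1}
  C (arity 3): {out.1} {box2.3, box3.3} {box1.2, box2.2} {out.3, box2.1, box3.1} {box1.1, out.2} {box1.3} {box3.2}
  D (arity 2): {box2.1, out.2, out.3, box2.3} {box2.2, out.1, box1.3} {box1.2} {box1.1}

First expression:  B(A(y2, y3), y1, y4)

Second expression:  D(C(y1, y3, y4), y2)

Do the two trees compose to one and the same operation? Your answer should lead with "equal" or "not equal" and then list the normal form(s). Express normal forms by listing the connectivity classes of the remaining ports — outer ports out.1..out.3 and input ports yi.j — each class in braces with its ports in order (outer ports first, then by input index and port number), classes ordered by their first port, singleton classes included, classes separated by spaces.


not equal: they reduce to {out.1} {out.2, y4.2, y4.3} {out.3, y2.1, y3.1, y3.3} {y1.1} {y1.2} {y1.3} {y2.2} {y2.3, y3.2} {y4.1} and {out.1, y2.2, y3.1, y4.1} {out.2, out.3, y2.1, y2.3} {y1.1} {y1.2, y3.2} {y1.3} {y3.3, y4.3} {y4.2}

In normal form, the first expression is {out.1} {out.2, y4.2, y4.3} {out.3, y2.1, y3.1, y3.3} {y1.1} {y1.2} {y1.3} {y2.2} {y2.3, y3.2} {y4.1}
In normal form, the second expression is {out.1, y2.2, y3.1, y4.1} {out.2, out.3, y2.1, y2.3} {y1.1} {y1.2, y3.2} {y1.3} {y3.3, y4.3} {y4.2}
They disagree, so not equal.


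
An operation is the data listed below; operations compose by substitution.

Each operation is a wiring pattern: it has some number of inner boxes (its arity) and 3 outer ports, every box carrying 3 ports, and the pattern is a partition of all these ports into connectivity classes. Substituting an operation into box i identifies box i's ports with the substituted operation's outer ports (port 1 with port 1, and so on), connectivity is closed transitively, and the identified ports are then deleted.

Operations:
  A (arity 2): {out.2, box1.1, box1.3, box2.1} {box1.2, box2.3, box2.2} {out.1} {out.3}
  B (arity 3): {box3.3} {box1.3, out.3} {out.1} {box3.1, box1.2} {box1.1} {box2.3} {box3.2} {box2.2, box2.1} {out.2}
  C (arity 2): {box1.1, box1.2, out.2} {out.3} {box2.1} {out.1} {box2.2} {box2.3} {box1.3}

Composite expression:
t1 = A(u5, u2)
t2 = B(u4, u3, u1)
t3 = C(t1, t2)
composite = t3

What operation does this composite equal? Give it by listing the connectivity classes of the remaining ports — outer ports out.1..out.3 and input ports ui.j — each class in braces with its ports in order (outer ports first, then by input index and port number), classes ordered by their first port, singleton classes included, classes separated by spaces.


Connectivity passes through glued C-boundaries; trace each wire chain.
composing A on (u5, u2), with out.j its own outer ports: {out.1} {out.2, u2.1, u5.1, u5.3} {out.3} {u2.2, u2.3, u5.2}
composing B on (u4, u3, u1), with out.j its own outer ports: {out.1} {out.2} {out.3, u4.3} {u1.1, u4.2} {u1.2} {u1.3} {u3.1, u3.2} {u3.3} {u4.1}
composing C on (u5, u2, u4, u3, u1), with out.j its own outer ports: {out.1} {out.2, u2.1, u5.1, u5.3} {out.3} {u1.1, u4.2} {u1.2} {u1.3} {u2.2, u2.3, u5.2} {u3.1, u3.2} {u3.3} {u4.1} {u4.3}

{out.1} {out.2, u2.1, u5.1, u5.3} {out.3} {u1.1, u4.2} {u1.2} {u1.3} {u2.2, u2.3, u5.2} {u3.1, u3.2} {u3.3} {u4.1} {u4.3}


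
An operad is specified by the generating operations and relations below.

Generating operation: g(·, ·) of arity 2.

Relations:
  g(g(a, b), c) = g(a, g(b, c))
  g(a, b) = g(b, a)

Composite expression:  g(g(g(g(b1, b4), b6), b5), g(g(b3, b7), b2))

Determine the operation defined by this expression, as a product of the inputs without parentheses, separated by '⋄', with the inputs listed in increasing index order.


Key point: g commutes, so take the b-inputs in any fixed order.
g(b1, b4) collapses to b1 ⋄ b4
g(g(b1, b4), b6) collapses to b1 ⋄ b4 ⋄ b6
g(g(g(b1, b4), b6), b5) collapses to b1 ⋄ b4 ⋄ b6 ⋄ b5
g(b3, b7) collapses to b3 ⋄ b7
g(g(b3, b7), b2) collapses to b3 ⋄ b7 ⋄ b2
g(g(g(g(b1, b4), b6), b5), g(g(b3, b7), b2)) collapses to b1 ⋄ b4 ⋄ b6 ⋄ b5 ⋄ b3 ⋄ b7 ⋄ b2
rearranged into index order: b1 ⋄ b2 ⋄ b3 ⋄ b4 ⋄ b5 ⋄ b6 ⋄ b7

b1 ⋄ b2 ⋄ b3 ⋄ b4 ⋄ b5 ⋄ b6 ⋄ b7


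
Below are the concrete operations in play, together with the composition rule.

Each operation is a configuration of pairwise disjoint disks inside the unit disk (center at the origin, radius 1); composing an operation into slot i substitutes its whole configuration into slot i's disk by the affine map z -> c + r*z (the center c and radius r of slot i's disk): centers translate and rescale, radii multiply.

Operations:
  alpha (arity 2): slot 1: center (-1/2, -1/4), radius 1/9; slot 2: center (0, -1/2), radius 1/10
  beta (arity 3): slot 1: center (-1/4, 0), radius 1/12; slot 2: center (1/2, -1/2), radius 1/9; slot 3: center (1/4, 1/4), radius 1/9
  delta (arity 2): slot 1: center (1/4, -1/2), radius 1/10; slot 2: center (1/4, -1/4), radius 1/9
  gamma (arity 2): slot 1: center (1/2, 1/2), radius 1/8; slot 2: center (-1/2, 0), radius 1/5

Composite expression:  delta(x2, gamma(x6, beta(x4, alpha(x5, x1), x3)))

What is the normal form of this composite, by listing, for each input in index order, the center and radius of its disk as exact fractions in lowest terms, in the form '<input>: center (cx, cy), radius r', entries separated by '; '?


x1: center (37/180, -85/324), radius 1/4050; x2: center (1/4, -1/2), radius 1/10; x3: center (1/5, -11/45), radius 1/405; x4: center (17/90, -1/4), radius 1/540; x5: center (331/1620, -106/405), radius 1/3645; x6: center (11/36, -7/36), radius 1/72


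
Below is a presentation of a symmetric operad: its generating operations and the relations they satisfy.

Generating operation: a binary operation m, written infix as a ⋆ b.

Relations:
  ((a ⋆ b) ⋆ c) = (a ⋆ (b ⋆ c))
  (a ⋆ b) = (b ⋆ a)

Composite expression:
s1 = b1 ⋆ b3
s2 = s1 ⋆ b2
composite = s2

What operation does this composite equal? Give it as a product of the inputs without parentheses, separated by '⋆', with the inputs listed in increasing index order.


With m associative and commutative, the b-input set is all that matters.
(b1 ⋆ b3) flattens to b1 ⋆ b3
((b1 ⋆ b3) ⋆ b2) flattens to b1 ⋆ b3 ⋆ b2
rearranged into index order: b1 ⋆ b2 ⋆ b3

b1 ⋆ b2 ⋆ b3


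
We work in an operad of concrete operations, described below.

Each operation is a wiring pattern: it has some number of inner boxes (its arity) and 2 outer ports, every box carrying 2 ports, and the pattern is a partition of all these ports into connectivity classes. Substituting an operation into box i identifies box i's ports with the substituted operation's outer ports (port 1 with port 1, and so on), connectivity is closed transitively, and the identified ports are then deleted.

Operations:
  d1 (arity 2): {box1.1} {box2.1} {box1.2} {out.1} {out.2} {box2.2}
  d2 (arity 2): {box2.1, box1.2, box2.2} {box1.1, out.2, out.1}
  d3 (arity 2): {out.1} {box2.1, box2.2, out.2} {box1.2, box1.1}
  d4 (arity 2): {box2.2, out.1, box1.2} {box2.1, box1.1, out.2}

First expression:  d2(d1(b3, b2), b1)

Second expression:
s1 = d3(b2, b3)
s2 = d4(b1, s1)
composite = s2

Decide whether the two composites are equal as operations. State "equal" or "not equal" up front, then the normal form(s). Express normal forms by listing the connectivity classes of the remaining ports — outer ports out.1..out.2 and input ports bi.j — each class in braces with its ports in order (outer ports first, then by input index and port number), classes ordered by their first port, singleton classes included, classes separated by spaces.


not equal; first: {out.1, out.2} {b1.1, b1.2} {b2.1} {b2.2} {b3.1} {b3.2}; second: {out.1, b1.2, b3.1, b3.2} {out.2, b1.1} {b2.1, b2.2}

Reducing the first expression gives {out.1, out.2} {b1.1, b1.2} {b2.1} {b2.2} {b3.1} {b3.2}
Reducing the second expression gives {out.1, b1.2, b3.1, b3.2} {out.2, b1.1} {b2.1, b2.2}
Different reductions; not equal.


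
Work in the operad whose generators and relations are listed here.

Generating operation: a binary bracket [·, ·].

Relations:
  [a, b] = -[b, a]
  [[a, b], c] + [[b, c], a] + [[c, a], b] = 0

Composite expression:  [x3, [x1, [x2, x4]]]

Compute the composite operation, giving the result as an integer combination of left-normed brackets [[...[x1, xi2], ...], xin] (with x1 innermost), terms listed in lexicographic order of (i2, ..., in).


-[[[x1, x2], x4], x3] + [[[x1, x4], x2], x3]


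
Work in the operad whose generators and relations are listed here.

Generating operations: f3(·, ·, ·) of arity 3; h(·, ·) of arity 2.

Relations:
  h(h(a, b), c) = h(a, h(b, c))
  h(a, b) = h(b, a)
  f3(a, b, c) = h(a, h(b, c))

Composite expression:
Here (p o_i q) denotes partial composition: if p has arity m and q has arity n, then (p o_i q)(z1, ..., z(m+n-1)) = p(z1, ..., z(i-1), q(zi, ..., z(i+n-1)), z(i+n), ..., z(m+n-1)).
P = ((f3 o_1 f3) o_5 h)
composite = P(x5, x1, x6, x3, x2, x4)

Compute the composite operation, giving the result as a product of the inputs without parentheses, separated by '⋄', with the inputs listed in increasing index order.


x1 ⋄ x2 ⋄ x3 ⋄ x4 ⋄ x5 ⋄ x6

Key point: f3 commutes, so take the x-inputs in any fixed order.
f3(x5, x1, x6) reduces to x5 ⋄ x1 ⋄ x6
h(x2, x4) reduces to x2 ⋄ x4
f3(f3(x5, x1, x6), x3, h(x2, x4)) reduces to x5 ⋄ x1 ⋄ x6 ⋄ x3 ⋄ x2 ⋄ x4
reordering the factors by index: x1 ⋄ x2 ⋄ x3 ⋄ x4 ⋄ x5 ⋄ x6


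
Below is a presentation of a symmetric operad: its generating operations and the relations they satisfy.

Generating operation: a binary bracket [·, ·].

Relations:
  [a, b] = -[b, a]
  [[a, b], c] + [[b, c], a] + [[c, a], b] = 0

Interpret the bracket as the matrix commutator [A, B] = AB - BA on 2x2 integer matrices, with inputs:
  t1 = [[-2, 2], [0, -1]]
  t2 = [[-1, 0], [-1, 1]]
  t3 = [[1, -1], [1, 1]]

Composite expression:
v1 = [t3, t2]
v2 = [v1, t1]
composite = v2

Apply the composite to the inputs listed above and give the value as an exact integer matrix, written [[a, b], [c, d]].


[[4, 2], [2, -4]]

[t3, t2] = [[1, -2], [-2, -1]]
[[t3, t2], t1] = [[4, 2], [2, -4]]


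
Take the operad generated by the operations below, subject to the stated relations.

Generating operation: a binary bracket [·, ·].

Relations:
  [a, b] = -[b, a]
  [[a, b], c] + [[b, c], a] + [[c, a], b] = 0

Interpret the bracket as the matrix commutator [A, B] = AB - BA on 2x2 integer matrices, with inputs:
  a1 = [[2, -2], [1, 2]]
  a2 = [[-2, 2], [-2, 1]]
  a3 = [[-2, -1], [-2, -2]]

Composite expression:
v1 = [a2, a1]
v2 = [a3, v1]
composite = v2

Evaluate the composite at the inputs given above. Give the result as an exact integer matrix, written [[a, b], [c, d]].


[[9, -4], [8, -9]]

[a2, a1] = [[-2, 6], [3, 2]]
[a3, [a2, a1]] = [[9, -4], [8, -9]]


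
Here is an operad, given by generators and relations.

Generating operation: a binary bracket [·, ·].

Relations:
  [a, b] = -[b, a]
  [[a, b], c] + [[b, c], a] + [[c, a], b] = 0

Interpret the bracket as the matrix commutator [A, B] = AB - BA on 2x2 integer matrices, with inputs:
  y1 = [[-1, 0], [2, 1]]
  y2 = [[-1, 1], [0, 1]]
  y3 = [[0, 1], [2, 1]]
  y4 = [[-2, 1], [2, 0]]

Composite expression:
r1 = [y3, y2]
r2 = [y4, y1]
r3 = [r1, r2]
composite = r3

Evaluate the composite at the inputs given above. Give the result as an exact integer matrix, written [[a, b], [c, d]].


[[8, -12], [-16, -8]]


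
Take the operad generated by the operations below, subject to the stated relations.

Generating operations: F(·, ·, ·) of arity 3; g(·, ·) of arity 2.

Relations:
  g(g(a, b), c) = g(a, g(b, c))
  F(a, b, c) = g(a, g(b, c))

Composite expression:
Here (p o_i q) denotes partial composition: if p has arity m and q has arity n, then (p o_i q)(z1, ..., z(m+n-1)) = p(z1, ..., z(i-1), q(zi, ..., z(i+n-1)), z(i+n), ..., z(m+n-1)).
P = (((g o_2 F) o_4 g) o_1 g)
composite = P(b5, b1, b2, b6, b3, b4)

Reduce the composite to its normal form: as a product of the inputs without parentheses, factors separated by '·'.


b5 · b1 · b2 · b6 · b3 · b4

All parenthesizations of g agree; list the b-inputs left to right.
g(b5, b1) collapses to b5 · b1
g(b3, b4) collapses to b3 · b4
F(b2, b6, g(b3, b4)) collapses to b2 · b6 · b3 · b4
g(g(b5, b1), F(b2, b6, g(b3, b4))) collapses to b5 · b1 · b2 · b6 · b3 · b4


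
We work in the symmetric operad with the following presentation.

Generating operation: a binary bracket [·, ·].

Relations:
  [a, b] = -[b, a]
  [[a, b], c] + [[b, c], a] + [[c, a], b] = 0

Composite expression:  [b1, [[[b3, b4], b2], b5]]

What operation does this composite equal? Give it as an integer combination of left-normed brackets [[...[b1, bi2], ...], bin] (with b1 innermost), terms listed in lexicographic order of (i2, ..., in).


In the tensor algebra, words opening b1 carry the b1-anchored form.
Composite bracket: [b1, [[[b3, b4], b2], b5]]
The bracket unfolds into 16 signed words via [a, b] = ab - ba (2^4 = 16).
Only words starting with b1 matter:
  b1b2b3b4b5 appears with sign -1, giving the term -[[[[b1, b2], b3], b4], b5]
  b1b2b4b3b5 appears with sign +1, giving the term +[[[[b1, b2], b4], b3], b5]
  b1b3b4b2b5 appears with sign +1, giving the term +[[[[b1, b3], b4], b2], b5]
  b1b4b3b2b5 appears with sign -1, giving the term -[[[[b1, b4], b3], b2], b5]
  b1b5b2b3b4 appears with sign +1, giving the term +[[[[b1, b5], b2], b3], b4]
  b1b5b2b4b3 appears with sign -1, giving the term -[[[[b1, b5], b2], b4], b3]
  b1b5b3b4b2 appears with sign -1, giving the term -[[[[b1, b5], b3], b4], b2]
  b1b5b4b3b2 appears with sign +1, giving the term +[[[[b1, b5], b4], b3], b2]

-[[[[b1, b2], b3], b4], b5] + [[[[b1, b2], b4], b3], b5] + [[[[b1, b3], b4], b2], b5] - [[[[b1, b4], b3], b2], b5] + [[[[b1, b5], b2], b3], b4] - [[[[b1, b5], b2], b4], b3] - [[[[b1, b5], b3], b4], b2] + [[[[b1, b5], b4], b3], b2]


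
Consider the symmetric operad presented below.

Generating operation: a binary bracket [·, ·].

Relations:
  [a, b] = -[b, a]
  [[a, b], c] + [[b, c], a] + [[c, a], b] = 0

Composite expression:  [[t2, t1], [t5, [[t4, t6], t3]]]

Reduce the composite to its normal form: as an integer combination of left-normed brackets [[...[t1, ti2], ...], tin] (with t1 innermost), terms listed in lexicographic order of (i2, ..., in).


Left-normed coefficients sit on the t1-initial expansion words.
Composite bracket: [[t2, t1], [t5, [[t4, t6], t3]]]
Each bracket splits as ab - ba, giving 32 signed words (2^5 = 32).
Words beginning with t1 determine it all:
  t1t2t3t4t6t5 (sign -1) contributes -[[[[[t1, t2], t3], t4], t6], t5]
  t1t2t3t6t4t5 (sign +1) contributes +[[[[[t1, t2], t3], t6], t4], t5]
  t1t2t4t6t3t5 (sign +1) contributes +[[[[[t1, t2], t4], t6], t3], t5]
  t1t2t5t3t4t6 (sign +1) contributes +[[[[[t1, t2], t5], t3], t4], t6]
  t1t2t5t3t6t4 (sign -1) contributes -[[[[[t1, t2], t5], t3], t6], t4]
  t1t2t5t4t6t3 (sign -1) contributes -[[[[[t1, t2], t5], t4], t6], t3]
  t1t2t5t6t4t3 (sign +1) contributes +[[[[[t1, t2], t5], t6], t4], t3]
  t1t2t6t4t3t5 (sign -1) contributes -[[[[[t1, t2], t6], t4], t3], t5]

-[[[[[t1, t2], t3], t4], t6], t5] + [[[[[t1, t2], t3], t6], t4], t5] + [[[[[t1, t2], t4], t6], t3], t5] + [[[[[t1, t2], t5], t3], t4], t6] - [[[[[t1, t2], t5], t3], t6], t4] - [[[[[t1, t2], t5], t4], t6], t3] + [[[[[t1, t2], t5], t6], t4], t3] - [[[[[t1, t2], t6], t4], t3], t5]


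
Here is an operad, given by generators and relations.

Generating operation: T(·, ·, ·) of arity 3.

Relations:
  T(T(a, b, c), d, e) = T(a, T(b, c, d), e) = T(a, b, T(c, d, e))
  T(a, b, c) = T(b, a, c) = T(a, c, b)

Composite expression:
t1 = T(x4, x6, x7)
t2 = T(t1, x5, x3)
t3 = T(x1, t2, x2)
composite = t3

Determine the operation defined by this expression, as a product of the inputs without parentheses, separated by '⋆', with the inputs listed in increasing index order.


Reordering under T is free, so list the x-inputs canonically.
T(x4, x6, x7) flattens to x4 ⋆ x6 ⋆ x7
T(T(x4, x6, x7), x5, x3) flattens to x4 ⋆ x6 ⋆ x7 ⋆ x5 ⋆ x3
T(x1, T(T(x4, x6, x7), x5, x3), x2) flattens to x1 ⋆ x4 ⋆ x6 ⋆ x7 ⋆ x5 ⋆ x3 ⋆ x2
sorting the factors by input index: x1 ⋆ x2 ⋆ x3 ⋆ x4 ⋆ x5 ⋆ x6 ⋆ x7

x1 ⋆ x2 ⋆ x3 ⋆ x4 ⋆ x5 ⋆ x6 ⋆ x7


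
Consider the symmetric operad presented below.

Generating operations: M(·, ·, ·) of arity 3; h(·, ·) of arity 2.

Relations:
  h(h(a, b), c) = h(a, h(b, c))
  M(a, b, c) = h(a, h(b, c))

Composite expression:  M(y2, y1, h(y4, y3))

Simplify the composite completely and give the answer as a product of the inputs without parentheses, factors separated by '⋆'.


Key point: M is associative — brackets drop, the y-order remains.
h(y4, y3) reduces to y4 ⋆ y3
M(y2, y1, h(y4, y3)) reduces to y2 ⋆ y1 ⋆ y4 ⋆ y3

y2 ⋆ y1 ⋆ y4 ⋆ y3


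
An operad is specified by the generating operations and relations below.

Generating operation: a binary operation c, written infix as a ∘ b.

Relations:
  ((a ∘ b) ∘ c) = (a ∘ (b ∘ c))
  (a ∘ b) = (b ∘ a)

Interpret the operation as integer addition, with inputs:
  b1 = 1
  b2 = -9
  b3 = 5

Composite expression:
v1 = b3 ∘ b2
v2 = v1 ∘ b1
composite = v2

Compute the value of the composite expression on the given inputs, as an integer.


(b3 ∘ b2) = -4
((b3 ∘ b2) ∘ b1) = -3

-3


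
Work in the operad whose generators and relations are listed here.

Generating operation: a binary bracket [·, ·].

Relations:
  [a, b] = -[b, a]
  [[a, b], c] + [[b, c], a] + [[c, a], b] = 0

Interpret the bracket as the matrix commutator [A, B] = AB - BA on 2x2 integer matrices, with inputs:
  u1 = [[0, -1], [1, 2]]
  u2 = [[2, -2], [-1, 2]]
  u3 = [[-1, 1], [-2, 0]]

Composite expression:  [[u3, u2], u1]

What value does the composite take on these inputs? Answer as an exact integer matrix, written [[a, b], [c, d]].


[[1, 14], [12, -1]]

[u3, u2] = [[-5, 2], [-1, 5]]
[[u3, u2], u1] = [[1, 14], [12, -1]]


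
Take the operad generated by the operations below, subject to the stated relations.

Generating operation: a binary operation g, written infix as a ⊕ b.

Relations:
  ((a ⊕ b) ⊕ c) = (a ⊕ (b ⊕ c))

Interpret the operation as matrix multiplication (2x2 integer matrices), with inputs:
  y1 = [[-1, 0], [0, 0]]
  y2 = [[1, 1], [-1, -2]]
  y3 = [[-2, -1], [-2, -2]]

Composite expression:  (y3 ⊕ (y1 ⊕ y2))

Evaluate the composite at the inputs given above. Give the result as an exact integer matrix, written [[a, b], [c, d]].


[[2, 2], [2, 2]]

(y1 ⊕ y2) = [[-1, -1], [0, 0]]
(y3 ⊕ (y1 ⊕ y2)) = [[2, 2], [2, 2]]


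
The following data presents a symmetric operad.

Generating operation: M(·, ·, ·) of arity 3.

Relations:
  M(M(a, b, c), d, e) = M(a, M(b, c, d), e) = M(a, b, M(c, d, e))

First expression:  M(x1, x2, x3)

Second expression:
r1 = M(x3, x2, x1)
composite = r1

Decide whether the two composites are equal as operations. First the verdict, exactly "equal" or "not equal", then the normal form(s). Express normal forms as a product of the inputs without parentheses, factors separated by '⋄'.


not equal: they reduce to x1 ⋄ x2 ⋄ x3 and x3 ⋄ x2 ⋄ x1


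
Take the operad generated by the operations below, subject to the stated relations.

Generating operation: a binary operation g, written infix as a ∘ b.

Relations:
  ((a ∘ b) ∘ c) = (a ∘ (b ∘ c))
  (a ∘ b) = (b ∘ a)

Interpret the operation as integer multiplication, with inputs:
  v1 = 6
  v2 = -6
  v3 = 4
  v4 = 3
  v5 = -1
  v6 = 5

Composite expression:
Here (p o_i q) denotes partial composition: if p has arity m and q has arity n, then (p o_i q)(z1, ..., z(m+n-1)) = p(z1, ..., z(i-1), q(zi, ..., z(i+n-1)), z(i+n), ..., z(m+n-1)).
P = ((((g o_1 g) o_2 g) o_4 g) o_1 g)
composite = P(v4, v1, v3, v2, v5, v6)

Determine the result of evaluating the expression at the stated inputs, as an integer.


2160

(v4 ∘ v1) = 18
(v3 ∘ v2) = -24
((v4 ∘ v1) ∘ (v3 ∘ v2)) = -432
(v5 ∘ v6) = -5
(((v4 ∘ v1) ∘ (v3 ∘ v2)) ∘ (v5 ∘ v6)) = 2160


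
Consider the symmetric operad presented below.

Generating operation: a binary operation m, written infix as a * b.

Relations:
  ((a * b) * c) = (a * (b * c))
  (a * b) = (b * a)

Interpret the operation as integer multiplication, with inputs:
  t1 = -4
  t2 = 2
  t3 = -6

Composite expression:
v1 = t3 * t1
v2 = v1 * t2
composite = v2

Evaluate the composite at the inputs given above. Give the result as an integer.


48

(t3 * t1) = 24
((t3 * t1) * t2) = 48


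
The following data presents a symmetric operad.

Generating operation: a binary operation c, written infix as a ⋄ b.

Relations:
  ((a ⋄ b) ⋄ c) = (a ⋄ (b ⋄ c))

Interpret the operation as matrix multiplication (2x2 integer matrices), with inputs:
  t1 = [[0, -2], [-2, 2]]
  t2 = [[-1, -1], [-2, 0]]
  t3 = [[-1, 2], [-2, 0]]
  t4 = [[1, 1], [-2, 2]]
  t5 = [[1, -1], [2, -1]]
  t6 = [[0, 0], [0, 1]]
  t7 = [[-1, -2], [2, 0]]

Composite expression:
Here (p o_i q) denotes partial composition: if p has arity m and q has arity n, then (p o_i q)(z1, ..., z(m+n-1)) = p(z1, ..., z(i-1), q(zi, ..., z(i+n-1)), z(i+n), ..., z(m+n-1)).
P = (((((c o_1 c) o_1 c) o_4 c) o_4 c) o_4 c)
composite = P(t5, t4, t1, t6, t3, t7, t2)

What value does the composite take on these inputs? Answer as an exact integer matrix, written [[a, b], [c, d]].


[[80, 16], [80, 16]]


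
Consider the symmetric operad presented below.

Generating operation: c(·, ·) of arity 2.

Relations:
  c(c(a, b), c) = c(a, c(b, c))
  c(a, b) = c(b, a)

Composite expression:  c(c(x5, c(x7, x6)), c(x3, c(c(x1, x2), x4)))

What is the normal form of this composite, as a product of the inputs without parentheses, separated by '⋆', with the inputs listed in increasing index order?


x1 ⋆ x2 ⋆ x3 ⋆ x4 ⋆ x5 ⋆ x6 ⋆ x7

Any arrangement under c is one operation, so sort the x-inputs.
c(x7, x6) linearizes to x7 ⋆ x6
c(x5, c(x7, x6)) linearizes to x5 ⋆ x7 ⋆ x6
c(x1, x2) linearizes to x1 ⋆ x2
c(c(x1, x2), x4) linearizes to x1 ⋆ x2 ⋆ x4
c(x3, c(c(x1, x2), x4)) linearizes to x3 ⋆ x1 ⋆ x2 ⋆ x4
c(c(x5, c(x7, x6)), c(x3, c(c(x1, x2), x4))) linearizes to x5 ⋆ x7 ⋆ x6 ⋆ x3 ⋆ x1 ⋆ x2 ⋆ x4
commutativity sorts the factors: x1 ⋆ x2 ⋆ x3 ⋆ x4 ⋆ x5 ⋆ x6 ⋆ x7
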